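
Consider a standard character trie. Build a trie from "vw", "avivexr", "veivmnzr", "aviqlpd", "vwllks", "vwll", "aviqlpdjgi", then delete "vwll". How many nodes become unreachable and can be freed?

0

A node on "vwll"'s path can go only if nothing else ends at it or branches off below it.
Every node on "vwll" is still needed (e.g. by "vwllks"), so nothing is freed.
Nodes removed: 0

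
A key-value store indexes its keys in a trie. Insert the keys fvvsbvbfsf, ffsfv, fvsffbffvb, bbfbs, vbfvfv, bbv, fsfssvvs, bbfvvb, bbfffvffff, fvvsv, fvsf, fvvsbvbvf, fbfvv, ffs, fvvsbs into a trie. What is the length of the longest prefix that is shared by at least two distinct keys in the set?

Equivalently: take the maximum, over all pairs, of their longest common prefix length.
"fvvsbvbfsf" and "fvvsbvbvf" agree on "fvvsbvb" (7 characters) before diverging; nothing deeper is shared.
Longest shared-prefix length: 7

7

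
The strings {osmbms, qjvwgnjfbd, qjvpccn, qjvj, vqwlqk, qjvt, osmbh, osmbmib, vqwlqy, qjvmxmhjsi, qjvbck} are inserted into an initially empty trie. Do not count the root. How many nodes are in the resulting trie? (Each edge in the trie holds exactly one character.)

42

Insert word by word; a character creates a node only if that edge doesn't already exist:
  "osmbms" → 6 new (o, s, m, b, m, s)
  "qjvwgnjfbd" → 10 new (q, j, v, w, g, n, j, f, b, d)
  "qjvpccn" → prefix "qjv" already present; 4 new (p, c, c, n)
  "qjvj" → prefix "qjv" already present; 1 new (j)
  "vqwlqk" → 6 new (v, q, w, l, q, k)
  "qjvt" → prefix "qjv" already present; 1 new (t)
  "osmbh" → prefix "osmb" already present; 1 new (h)
  "osmbmib" → prefix "osmbm" already present; 2 new (i, b)
  "vqwlqy" → prefix "vqwlq" already present; 1 new (y)
  "qjvmxmhjsi" → prefix "qjv" already present; 7 new (m, x, m, h, j, s, i)
  "qjvbck" → prefix "qjv" already present; 3 new (b, c, k)
Total nodes = 6 + 10 + 4 + 1 + 6 + 1 + 1 + 2 + 1 + 7 + 3 = 42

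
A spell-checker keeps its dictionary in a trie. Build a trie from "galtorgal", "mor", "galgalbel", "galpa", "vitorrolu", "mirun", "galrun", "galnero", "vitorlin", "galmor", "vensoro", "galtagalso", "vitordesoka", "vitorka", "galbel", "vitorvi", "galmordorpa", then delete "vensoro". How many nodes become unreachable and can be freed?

Walk "vensoro" from the leaf back toward the root, removing each node that no remaining word uses.
The suffix "ensoro" (6 nodes) is used only by "vensoro"; the node for "v" still has the child "i", so pruning stops there.
Nodes removed: 6

6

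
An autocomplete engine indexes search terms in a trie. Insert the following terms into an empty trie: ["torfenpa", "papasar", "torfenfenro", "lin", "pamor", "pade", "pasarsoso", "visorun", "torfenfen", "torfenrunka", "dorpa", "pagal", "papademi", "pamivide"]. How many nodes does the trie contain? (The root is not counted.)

64

For each word, the new-node count is its length minus the longest prefix already in the trie:
  "torfenpa" → 8 new (t, o, r, f, e, n, p, a)
  "papasar" → 7 new (p, a, p, a, s, a, r)
  "torfenfenro" → prefix "torfen" already present; 5 new (f, e, n, r, o)
  "lin" → 3 new (l, i, n)
  "pamor" → prefix "pa" already present; 3 new (m, o, r)
  "pade" → prefix "pa" already present; 2 new (d, e)
  "pasarsoso" → prefix "pa" already present; 7 new (s, a, r, s, o, s, o)
  "visorun" → 7 new (v, i, s, o, r, u, n)
  "torfenfen" → prefix "torfenfen" already present; 0 new (none)
  "torfenrunka" → prefix "torfen" already present; 5 new (r, u, n, k, a)
  "dorpa" → 5 new (d, o, r, p, a)
  "pagal" → prefix "pa" already present; 3 new (g, a, l)
  "papademi" → prefix "papa" already present; 4 new (d, e, m, i)
  "pamivide" → prefix "pam" already present; 5 new (i, v, i, d, e)
Total nodes = 8 + 7 + 5 + 3 + 3 + 2 + 7 + 7 + 0 + 5 + 5 + 3 + 4 + 5 = 64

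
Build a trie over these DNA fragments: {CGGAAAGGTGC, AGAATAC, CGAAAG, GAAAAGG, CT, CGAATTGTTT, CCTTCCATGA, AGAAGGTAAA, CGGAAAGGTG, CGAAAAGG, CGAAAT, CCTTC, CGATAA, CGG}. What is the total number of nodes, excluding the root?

58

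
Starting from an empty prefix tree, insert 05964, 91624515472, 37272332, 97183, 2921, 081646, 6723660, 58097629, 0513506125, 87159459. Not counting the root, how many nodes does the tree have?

Insert word by word; a character creates a node only if that edge doesn't already exist:
  "05964" → 5 new (0, 5, 9, 6, 4)
  "91624515472" → 11 new (9, 1, 6, 2, 4, 5, 1, 5, 4, 7, 2)
  "37272332" → 8 new (3, 7, 2, 7, 2, 3, 3, 2)
  "97183" → prefix "9" already present; 4 new (7, 1, 8, 3)
  "2921" → 4 new (2, 9, 2, 1)
  "081646" → prefix "0" already present; 5 new (8, 1, 6, 4, 6)
  "6723660" → 7 new (6, 7, 2, 3, 6, 6, 0)
  "58097629" → 8 new (5, 8, 0, 9, 7, 6, 2, 9)
  "0513506125" → prefix "05" already present; 8 new (1, 3, 5, 0, 6, 1, 2, 5)
  "87159459" → 8 new (8, 7, 1, 5, 9, 4, 5, 9)
Total nodes = 5 + 11 + 8 + 4 + 4 + 5 + 7 + 8 + 8 + 8 = 68

68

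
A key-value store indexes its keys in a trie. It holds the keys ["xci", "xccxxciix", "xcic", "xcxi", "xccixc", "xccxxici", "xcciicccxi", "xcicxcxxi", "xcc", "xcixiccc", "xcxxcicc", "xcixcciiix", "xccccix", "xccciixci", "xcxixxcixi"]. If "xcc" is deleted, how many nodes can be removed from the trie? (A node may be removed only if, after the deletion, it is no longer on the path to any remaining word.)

After clearing the end-marker at "xcc", prune upward until reaching a node still needed by another word.
Every node on "xcc" is still needed (e.g. by "xccxxciix"), so nothing is freed.
Nodes removed: 0

0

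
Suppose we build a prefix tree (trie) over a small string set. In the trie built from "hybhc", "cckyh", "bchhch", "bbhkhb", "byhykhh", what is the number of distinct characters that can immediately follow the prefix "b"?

Walk "b" from the root, arriving at one node.
Characters that immediately follow "b" among the stored strings: {b, c, y}.
That node has 3 child edges.

3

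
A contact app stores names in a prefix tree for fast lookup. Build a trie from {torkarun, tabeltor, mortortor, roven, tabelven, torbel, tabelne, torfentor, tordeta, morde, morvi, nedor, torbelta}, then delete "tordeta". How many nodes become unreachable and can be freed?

4

A node on "tordeta"'s path can go only if nothing else ends at it or branches off below it.
The suffix "deta" (4 nodes) is used only by "tordeta"; the node for "tor" still has the child "k", so pruning stops there.
Nodes removed: 4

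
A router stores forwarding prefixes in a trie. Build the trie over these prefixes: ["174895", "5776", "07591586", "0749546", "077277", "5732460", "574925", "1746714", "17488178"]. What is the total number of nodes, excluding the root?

44

Trace insertions, counting only characters that open a new branch:
  "174895" → 6 new (1, 7, 4, 8, 9, 5)
  "5776" → 4 new (5, 7, 7, 6)
  "07591586" → 8 new (0, 7, 5, 9, 1, 5, 8, 6)
  "0749546" → prefix "07" already present; 5 new (4, 9, 5, 4, 6)
  "077277" → prefix "07" already present; 4 new (7, 2, 7, 7)
  "5732460" → prefix "57" already present; 5 new (3, 2, 4, 6, 0)
  "574925" → prefix "57" already present; 4 new (4, 9, 2, 5)
  "1746714" → prefix "174" already present; 4 new (6, 7, 1, 4)
  "17488178" → prefix "1748" already present; 4 new (8, 1, 7, 8)
Total nodes = 6 + 4 + 8 + 5 + 4 + 5 + 4 + 4 + 4 = 44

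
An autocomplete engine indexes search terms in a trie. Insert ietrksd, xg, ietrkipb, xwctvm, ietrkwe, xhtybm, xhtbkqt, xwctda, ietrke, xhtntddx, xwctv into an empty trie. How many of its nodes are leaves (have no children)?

A leaf is a node with no children — equivalently, the end of a word that is not a proper prefix of any other stored word.
Those words: "ietrke", "ietrkipb", "ietrksd", "ietrkwe", "xg", "xhtbkqt", "xhtntddx", "xhtybm", "xwctda", "xwctvm"
Leaf count: 10

10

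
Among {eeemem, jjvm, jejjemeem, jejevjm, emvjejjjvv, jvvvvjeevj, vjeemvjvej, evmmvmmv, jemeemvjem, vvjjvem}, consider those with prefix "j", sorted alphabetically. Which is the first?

DFS of the "j" subtree visits, in order: "jejevjm", "jejjemeem", "jemeemvjem", "jjvm", "jvvvvjeevj"
The 1st is jejevjm.

jejevjm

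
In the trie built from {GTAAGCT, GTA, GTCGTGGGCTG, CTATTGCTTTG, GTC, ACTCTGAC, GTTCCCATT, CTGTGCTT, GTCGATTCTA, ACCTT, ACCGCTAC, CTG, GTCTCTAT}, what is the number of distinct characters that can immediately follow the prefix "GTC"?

Walk "GTC" from the root, arriving at one node.
Distinct next characters after "GTC": G, T.
That node has 2 child edges.

2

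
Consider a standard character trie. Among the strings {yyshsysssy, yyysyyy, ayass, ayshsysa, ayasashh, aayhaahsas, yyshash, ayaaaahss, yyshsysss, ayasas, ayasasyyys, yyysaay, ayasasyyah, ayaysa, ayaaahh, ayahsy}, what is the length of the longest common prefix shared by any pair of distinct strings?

9

Equivalently: take the maximum, over all pairs, of their longest common prefix length.
"yyshsysss" and "yyshsysssy" agree on "yyshsysss" (9 characters) before diverging; nothing deeper is shared.
Longest shared-prefix length: 9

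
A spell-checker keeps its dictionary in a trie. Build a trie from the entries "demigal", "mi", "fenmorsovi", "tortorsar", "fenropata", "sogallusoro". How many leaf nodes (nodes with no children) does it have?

A leaf is a node with no children — equivalently, the end of a word that is not a proper prefix of any other stored word.
Those words: "demigal", "fenmorsovi", "fenropata", "mi", "sogallusoro", "tortorsar"
Leaf count: 6

6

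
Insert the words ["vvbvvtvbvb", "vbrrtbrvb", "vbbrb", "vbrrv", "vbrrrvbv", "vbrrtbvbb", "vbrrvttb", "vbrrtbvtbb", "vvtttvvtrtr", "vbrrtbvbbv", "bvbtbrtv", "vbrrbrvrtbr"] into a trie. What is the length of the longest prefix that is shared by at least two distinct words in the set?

The deepest shared node is where two words last agree before diverging.
"vbrrtbvbb" and "vbrrtbvbbv" agree on "vbrrtbvbb" (9 characters) before diverging; nothing deeper is shared.
Longest shared-prefix length: 9

9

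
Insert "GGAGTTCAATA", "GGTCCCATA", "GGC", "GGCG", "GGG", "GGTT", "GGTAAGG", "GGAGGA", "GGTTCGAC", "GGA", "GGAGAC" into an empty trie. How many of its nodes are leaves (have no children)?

8

Leaves are exactly the stored words that no other stored word extends.
Those words: "GGAGAC", "GGAGGA", "GGAGTTCAATA", "GGCG", "GGG", "GGTAAGG", "GGTCCCATA", "GGTTCGAC"
Leaf count: 8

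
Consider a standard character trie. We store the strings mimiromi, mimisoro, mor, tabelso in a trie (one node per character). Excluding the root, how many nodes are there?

21

Trace insertions, counting only characters that open a new branch:
  "mimiromi" → 8 new (m, i, m, i, r, o, m, i)
  "mimisoro" → prefix "mimi" already present; 4 new (s, o, r, o)
  "mor" → prefix "m" already present; 2 new (o, r)
  "tabelso" → 7 new (t, a, b, e, l, s, o)
Total nodes = 8 + 4 + 2 + 7 = 21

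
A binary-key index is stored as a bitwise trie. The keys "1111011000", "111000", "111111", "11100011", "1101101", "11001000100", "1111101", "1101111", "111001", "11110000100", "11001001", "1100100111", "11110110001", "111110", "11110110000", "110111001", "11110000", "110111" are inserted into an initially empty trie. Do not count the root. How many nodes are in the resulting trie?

49

Insert word by word; a character creates a node only if that edge doesn't already exist:
  "1111011000" → 10 new (1, 1, 1, 1, 0, 1, 1, 0, 0, 0)
  "111000" → prefix "111" already present; 3 new (0, 0, 0)
  "111111" → prefix "1111" already present; 2 new (1, 1)
  "11100011" → prefix "111000" already present; 2 new (1, 1)
  "1101101" → prefix "11" already present; 5 new (0, 1, 1, 0, 1)
  "11001000100" → prefix "110" already present; 8 new (0, 1, 0, 0, 0, 1, 0, 0)
  "1111101" → prefix "11111" already present; 2 new (0, 1)
  "1101111" → prefix "11011" already present; 2 new (1, 1)
  "111001" → prefix "11100" already present; 1 new (1)
  "11110000100" → prefix "11110" already present; 6 new (0, 0, 0, 1, 0, 0)
  "11001001" → prefix "1100100" already present; 1 new (1)
  "1100100111" → prefix "11001001" already present; 2 new (1, 1)
  "11110110001" → prefix "1111011000" already present; 1 new (1)
  "111110" → prefix "111110" already present; 0 new (none)
  "11110110000" → prefix "1111011000" already present; 1 new (0)
  "110111001" → prefix "110111" already present; 3 new (0, 0, 1)
  "11110000" → prefix "11110000" already present; 0 new (none)
  "110111" → prefix "110111" already present; 0 new (none)
Total nodes = 10 + 3 + 2 + 2 + 5 + 8 + 2 + 2 + 1 + 6 + 1 + 2 + 1 + 0 + 1 + 3 + 0 + 0 = 49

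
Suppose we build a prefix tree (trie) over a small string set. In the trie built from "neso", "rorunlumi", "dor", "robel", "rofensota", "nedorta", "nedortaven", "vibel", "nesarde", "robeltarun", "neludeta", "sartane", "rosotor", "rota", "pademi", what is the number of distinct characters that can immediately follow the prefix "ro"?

The children of the "ro" node are the distinct next characters among strings starting with "ro".
Distinct next characters after "ro": b, f, r, s, t.
That node has 5 child edges.

5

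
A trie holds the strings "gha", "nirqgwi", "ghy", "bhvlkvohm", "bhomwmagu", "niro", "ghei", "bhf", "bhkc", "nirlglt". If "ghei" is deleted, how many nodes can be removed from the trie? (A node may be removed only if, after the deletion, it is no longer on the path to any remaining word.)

2

A node on "ghei"'s path can go only if nothing else ends at it or branches off below it.
The suffix "ei" (2 nodes) is used only by "ghei"; the node for "gh" still has the child "a", so pruning stops there.
Nodes removed: 2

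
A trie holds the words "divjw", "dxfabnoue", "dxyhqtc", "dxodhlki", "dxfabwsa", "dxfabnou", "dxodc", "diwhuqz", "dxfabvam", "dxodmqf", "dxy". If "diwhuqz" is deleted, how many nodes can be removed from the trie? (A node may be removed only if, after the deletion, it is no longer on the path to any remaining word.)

After clearing the end-marker at "diwhuqz", prune upward until reaching a node still needed by another word.
The suffix "whuqz" (5 nodes) is used only by "diwhuqz"; the node for "di" still has the child "v", so pruning stops there.
Nodes removed: 5

5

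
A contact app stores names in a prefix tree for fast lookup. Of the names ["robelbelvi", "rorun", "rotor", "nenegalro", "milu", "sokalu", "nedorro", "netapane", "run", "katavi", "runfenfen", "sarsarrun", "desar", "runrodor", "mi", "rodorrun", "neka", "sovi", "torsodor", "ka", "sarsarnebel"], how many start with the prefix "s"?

Walk to "s"; the words in its subtree are exactly those with that prefix.
Matches: "sarsarnebel", "sarsarrun", "sokalu", "sovi"
Count: 4

4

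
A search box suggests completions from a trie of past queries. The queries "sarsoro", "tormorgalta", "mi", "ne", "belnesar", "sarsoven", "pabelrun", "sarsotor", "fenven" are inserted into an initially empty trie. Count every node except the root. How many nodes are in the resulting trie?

50

Count nodes per top-level branch (shared prefixes stored once):
  'b'-branch (belnesar): 8 nodes
  'f'-branch (fenven): 6 nodes
  'm'-branch (mi): 2 nodes
  'n'-branch (ne): 2 nodes
  'p'-branch (pabelrun): 8 nodes
  's'-branch (sarsoro, sarsotor, sarsoven): 13 nodes
  't'-branch (tormorgalta): 11 nodes
Sum: 50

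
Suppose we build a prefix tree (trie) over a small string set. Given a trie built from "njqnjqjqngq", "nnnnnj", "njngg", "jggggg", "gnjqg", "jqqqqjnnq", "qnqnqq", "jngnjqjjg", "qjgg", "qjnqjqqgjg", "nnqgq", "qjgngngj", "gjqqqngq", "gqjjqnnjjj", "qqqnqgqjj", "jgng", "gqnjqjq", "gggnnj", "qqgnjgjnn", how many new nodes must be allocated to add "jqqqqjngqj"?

Walking "jqqqqjngqj" from the root, the first 7 characters ("jqqqqjn") follow existing edges; "g" is the first miss.
So 10 − 7 = 3 new nodes.

3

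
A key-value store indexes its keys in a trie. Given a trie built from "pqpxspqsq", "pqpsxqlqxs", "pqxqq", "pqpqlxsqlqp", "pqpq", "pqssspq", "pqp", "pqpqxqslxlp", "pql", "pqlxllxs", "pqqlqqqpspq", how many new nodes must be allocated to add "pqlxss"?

2

Walking "pqlxss" from the root, the first 4 characters ("pqlx") follow existing edges; "s" is the first miss.
New nodes needed: |"pqlxss"| − 4 = 6 − 4 = 2.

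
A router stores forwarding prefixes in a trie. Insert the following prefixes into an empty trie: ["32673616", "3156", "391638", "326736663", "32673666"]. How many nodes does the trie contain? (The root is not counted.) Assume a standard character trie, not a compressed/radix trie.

Trace insertions, counting only characters that open a new branch:
  "32673616" → 8 new (3, 2, 6, 7, 3, 6, 1, 6)
  "3156" → prefix "3" already present; 3 new (1, 5, 6)
  "391638" → prefix "3" already present; 5 new (9, 1, 6, 3, 8)
  "326736663" → prefix "326736" already present; 3 new (6, 6, 3)
  "32673666" → prefix "32673666" already present; 0 new (none)
Total nodes = 8 + 3 + 5 + 3 + 0 = 19

19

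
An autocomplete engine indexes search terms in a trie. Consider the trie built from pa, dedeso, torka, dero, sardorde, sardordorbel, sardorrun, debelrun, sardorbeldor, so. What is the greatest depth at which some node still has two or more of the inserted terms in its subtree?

7

The deepest shared node is where two words last agree before diverging.
e.g. "sardorde" and "sardordorbel" share the prefix "sardord" of length 7; no pair shares a longer one.
Longest shared-prefix length: 7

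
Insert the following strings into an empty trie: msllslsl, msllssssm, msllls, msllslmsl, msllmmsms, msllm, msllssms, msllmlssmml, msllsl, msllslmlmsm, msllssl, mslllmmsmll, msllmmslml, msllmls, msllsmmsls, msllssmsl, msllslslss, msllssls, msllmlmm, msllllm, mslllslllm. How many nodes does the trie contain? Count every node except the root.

61

Insert word by word; a character creates a node only if that edge doesn't already exist:
  "msllslsl" → 8 new (m, s, l, l, s, l, s, l)
  "msllssssm" → prefix "mslls" already present; 4 new (s, s, s, m)
  "msllls" → prefix "msll" already present; 2 new (l, s)
  "msllslmsl" → prefix "msllsl" already present; 3 new (m, s, l)
  "msllmmsms" → prefix "msll" already present; 5 new (m, m, s, m, s)
  "msllm" → prefix "msllm" already present; 0 new (none)
  "msllssms" → prefix "msllss" already present; 2 new (m, s)
  "msllmlssmml" → prefix "msllm" already present; 6 new (l, s, s, m, m, l)
  "msllsl" → prefix "msllsl" already present; 0 new (none)
  "msllslmlmsm" → prefix "msllslm" already present; 4 new (l, m, s, m)
  "msllssl" → prefix "msllss" already present; 1 new (l)
  "mslllmmsmll" → prefix "mslll" already present; 6 new (m, m, s, m, l, l)
  "msllmmslml" → prefix "msllmms" already present; 3 new (l, m, l)
  "msllmls" → prefix "msllmls" already present; 0 new (none)
  "msllsmmsls" → prefix "mslls" already present; 5 new (m, m, s, l, s)
  "msllssmsl" → prefix "msllssms" already present; 1 new (l)
  "msllslslss" → prefix "msllslsl" already present; 2 new (s, s)
  "msllssls" → prefix "msllssl" already present; 1 new (s)
  "msllmlmm" → prefix "msllml" already present; 2 new (m, m)
  "msllllm" → prefix "mslll" already present; 2 new (l, m)
  "mslllslllm" → prefix "msllls" already present; 4 new (l, l, l, m)
Total nodes = 8 + 4 + 2 + 3 + 5 + 0 + 2 + 6 + 0 + 4 + 1 + 6 + 3 + 0 + 5 + 1 + 2 + 1 + 2 + 2 + 4 = 61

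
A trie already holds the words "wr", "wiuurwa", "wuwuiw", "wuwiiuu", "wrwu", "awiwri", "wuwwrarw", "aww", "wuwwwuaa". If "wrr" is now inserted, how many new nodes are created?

"wr" is already a path in the trie; the remaining "r" must be added.
So 3 − 2 = 1 new nodes.

1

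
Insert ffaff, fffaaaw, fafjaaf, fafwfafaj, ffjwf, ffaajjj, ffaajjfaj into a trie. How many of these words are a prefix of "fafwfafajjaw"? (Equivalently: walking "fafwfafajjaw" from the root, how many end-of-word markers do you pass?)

1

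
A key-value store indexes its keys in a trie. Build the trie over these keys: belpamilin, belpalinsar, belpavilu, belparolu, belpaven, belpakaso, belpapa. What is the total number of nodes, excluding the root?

Insert word by word; a character creates a node only if that edge doesn't already exist:
  "belpamilin" → 10 new (b, e, l, p, a, m, i, l, i, n)
  "belpalinsar" → prefix "belpa" already present; 6 new (l, i, n, s, a, r)
  "belpavilu" → prefix "belpa" already present; 4 new (v, i, l, u)
  "belparolu" → prefix "belpa" already present; 4 new (r, o, l, u)
  "belpaven" → prefix "belpav" already present; 2 new (e, n)
  "belpakaso" → prefix "belpa" already present; 4 new (k, a, s, o)
  "belpapa" → prefix "belpa" already present; 2 new (p, a)
Total nodes = 10 + 6 + 4 + 4 + 2 + 4 + 2 = 32

32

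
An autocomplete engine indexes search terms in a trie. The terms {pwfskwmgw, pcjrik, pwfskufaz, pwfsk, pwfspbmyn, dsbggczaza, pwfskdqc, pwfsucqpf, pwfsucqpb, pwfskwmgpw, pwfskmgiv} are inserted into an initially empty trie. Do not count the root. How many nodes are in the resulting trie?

48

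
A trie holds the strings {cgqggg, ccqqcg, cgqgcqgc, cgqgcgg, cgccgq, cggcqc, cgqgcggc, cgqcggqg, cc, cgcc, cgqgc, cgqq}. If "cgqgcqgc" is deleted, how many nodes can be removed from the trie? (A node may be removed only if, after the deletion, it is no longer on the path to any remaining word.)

3

After clearing the end-marker at "cgqgcqgc", prune upward until reaching a node still needed by another word.
The suffix "qgc" (3 nodes) is used only by "cgqgcqgc"; the node for "cgqgc" still has the child "g", so pruning stops there.
Nodes removed: 3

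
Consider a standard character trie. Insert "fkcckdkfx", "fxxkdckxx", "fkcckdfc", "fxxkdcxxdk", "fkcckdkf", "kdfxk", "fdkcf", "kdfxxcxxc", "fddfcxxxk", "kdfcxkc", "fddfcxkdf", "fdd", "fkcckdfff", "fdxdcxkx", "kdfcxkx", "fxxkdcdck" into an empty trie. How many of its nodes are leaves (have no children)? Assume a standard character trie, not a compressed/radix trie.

14

Leaves are exactly the stored words that no other stored word extends.
Those words: "fddfcxkdf", "fddfcxxxk", "fdkcf", "fdxdcxkx", "fkcckdfc", "fkcckdfff", "fkcckdkfx", "fxxkdcdck", "fxxkdckxx", "fxxkdcxxdk", "kdfcxkc", "kdfcxkx", "kdfxk", "kdfxxcxxc"
Leaf count: 14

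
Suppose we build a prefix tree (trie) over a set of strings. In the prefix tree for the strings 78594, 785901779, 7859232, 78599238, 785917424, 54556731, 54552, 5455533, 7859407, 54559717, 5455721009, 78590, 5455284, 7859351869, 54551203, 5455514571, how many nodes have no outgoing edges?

13

Leaves are exactly the stored words that no other stored word extends.
Those words: "54551203", "5455284", "5455514571", "5455533", "54556731", "5455721009", "54559717", "785901779", "785917424", "7859232", "7859351869", "7859407", "78599238"
Leaf count: 13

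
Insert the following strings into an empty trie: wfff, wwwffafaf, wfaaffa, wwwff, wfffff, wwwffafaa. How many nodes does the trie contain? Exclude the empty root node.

20

For each word, the new-node count is its length minus the longest prefix already in the trie:
  "wfff" → 4 new (w, f, f, f)
  "wwwffafaf" → prefix "w" already present; 8 new (w, w, f, f, a, f, a, f)
  "wfaaffa" → prefix "wf" already present; 5 new (a, a, f, f, a)
  "wwwff" → prefix "wwwff" already present; 0 new (none)
  "wfffff" → prefix "wfff" already present; 2 new (f, f)
  "wwwffafaa" → prefix "wwwffafa" already present; 1 new (a)
Total nodes = 4 + 8 + 5 + 0 + 2 + 1 = 20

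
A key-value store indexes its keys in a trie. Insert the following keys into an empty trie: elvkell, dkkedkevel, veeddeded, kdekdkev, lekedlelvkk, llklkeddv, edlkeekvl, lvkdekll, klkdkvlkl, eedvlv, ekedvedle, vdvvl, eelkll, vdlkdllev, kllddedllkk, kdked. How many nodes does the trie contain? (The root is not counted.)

116

Trace insertions, counting only characters that open a new branch:
  "elvkell" → 7 new (e, l, v, k, e, l, l)
  "dkkedkevel" → 10 new (d, k, k, e, d, k, e, v, e, l)
  "veeddeded" → 9 new (v, e, e, d, d, e, d, e, d)
  "kdekdkev" → 8 new (k, d, e, k, d, k, e, v)
  "lekedlelvkk" → 11 new (l, e, k, e, d, l, e, l, v, k, k)
  "llklkeddv" → prefix "l" already present; 8 new (l, k, l, k, e, d, d, v)
  "edlkeekvl" → prefix "e" already present; 8 new (d, l, k, e, e, k, v, l)
  "lvkdekll" → prefix "l" already present; 7 new (v, k, d, e, k, l, l)
  "klkdkvlkl" → prefix "k" already present; 8 new (l, k, d, k, v, l, k, l)
  "eedvlv" → prefix "e" already present; 5 new (e, d, v, l, v)
  "ekedvedle" → prefix "e" already present; 8 new (k, e, d, v, e, d, l, e)
  "vdvvl" → prefix "v" already present; 4 new (d, v, v, l)
  "eelkll" → prefix "ee" already present; 4 new (l, k, l, l)
  "vdlkdllev" → prefix "vd" already present; 7 new (l, k, d, l, l, e, v)
  "kllddedllkk" → prefix "kl" already present; 9 new (l, d, d, e, d, l, l, k, k)
  "kdked" → prefix "kd" already present; 3 new (k, e, d)
Total nodes = 7 + 10 + 9 + 8 + 11 + 8 + 8 + 7 + 8 + 5 + 8 + 4 + 4 + 7 + 9 + 3 = 116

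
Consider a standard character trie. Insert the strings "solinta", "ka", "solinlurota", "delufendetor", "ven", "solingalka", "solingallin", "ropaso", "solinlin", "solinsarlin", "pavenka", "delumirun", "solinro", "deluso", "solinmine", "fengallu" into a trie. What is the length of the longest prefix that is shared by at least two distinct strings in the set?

Equivalently: take the maximum, over all pairs, of their longest common prefix length.
e.g. "solingalka" and "solingallin" share the prefix "solingal" of length 8; no pair shares a longer one.
Longest shared-prefix length: 8

8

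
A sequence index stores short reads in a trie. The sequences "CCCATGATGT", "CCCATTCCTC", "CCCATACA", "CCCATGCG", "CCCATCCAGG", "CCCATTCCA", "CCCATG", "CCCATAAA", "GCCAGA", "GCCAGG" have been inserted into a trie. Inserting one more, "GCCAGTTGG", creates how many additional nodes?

4

Walking "GCCAGTTGG" from the root, the first 5 characters ("GCCAG") follow existing edges; "T" is the first miss.
Each of the 4 remaining characters creates one node.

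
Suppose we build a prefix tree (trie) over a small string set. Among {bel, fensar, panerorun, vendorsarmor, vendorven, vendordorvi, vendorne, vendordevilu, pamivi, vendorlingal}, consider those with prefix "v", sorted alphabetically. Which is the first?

DFS of the "v" subtree visits, in order: "vendordevilu", "vendordorvi", "vendorlingal", "vendorne", "vendorsarmor", "vendorven"
Position 1: vendordevilu

vendordevilu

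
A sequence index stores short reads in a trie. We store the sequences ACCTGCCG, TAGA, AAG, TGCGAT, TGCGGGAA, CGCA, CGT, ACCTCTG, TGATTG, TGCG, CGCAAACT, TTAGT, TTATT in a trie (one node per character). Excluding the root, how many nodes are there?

Trace insertions, counting only characters that open a new branch:
  "ACCTGCCG" → 8 new (A, C, C, T, G, C, C, G)
  "TAGA" → 4 new (T, A, G, A)
  "AAG" → prefix "A" already present; 2 new (A, G)
  "TGCGAT" → prefix "T" already present; 5 new (G, C, G, A, T)
  "TGCGGGAA" → prefix "TGCG" already present; 4 new (G, G, A, A)
  "CGCA" → 4 new (C, G, C, A)
  "CGT" → prefix "CG" already present; 1 new (T)
  "ACCTCTG" → prefix "ACCT" already present; 3 new (C, T, G)
  "TGATTG" → prefix "TG" already present; 4 new (A, T, T, G)
  "TGCG" → prefix "TGCG" already present; 0 new (none)
  "CGCAAACT" → prefix "CGCA" already present; 4 new (A, A, C, T)
  "TTAGT" → prefix "T" already present; 4 new (T, A, G, T)
  "TTATT" → prefix "TTA" already present; 2 new (T, T)
Total nodes = 8 + 4 + 2 + 5 + 4 + 4 + 1 + 3 + 4 + 0 + 4 + 4 + 2 = 45

45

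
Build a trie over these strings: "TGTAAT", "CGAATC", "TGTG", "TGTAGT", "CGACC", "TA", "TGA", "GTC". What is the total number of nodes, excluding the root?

For each word, the new-node count is its length minus the longest prefix already in the trie:
  "TGTAAT" → 6 new (T, G, T, A, A, T)
  "CGAATC" → 6 new (C, G, A, A, T, C)
  "TGTG" → prefix "TGT" already present; 1 new (G)
  "TGTAGT" → prefix "TGTA" already present; 2 new (G, T)
  "CGACC" → prefix "CGA" already present; 2 new (C, C)
  "TA" → prefix "T" already present; 1 new (A)
  "TGA" → prefix "TG" already present; 1 new (A)
  "GTC" → 3 new (G, T, C)
Total nodes = 6 + 6 + 1 + 2 + 2 + 1 + 1 + 3 = 22

22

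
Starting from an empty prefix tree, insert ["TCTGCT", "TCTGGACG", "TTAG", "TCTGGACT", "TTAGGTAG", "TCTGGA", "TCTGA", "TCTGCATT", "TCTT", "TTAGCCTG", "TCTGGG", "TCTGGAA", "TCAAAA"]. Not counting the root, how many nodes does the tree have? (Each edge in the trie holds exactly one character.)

33

For each word, the new-node count is its length minus the longest prefix already in the trie:
  "TCTGCT" → 6 new (T, C, T, G, C, T)
  "TCTGGACG" → prefix "TCTG" already present; 4 new (G, A, C, G)
  "TTAG" → prefix "T" already present; 3 new (T, A, G)
  "TCTGGACT" → prefix "TCTGGAC" already present; 1 new (T)
  "TTAGGTAG" → prefix "TTAG" already present; 4 new (G, T, A, G)
  "TCTGGA" → prefix "TCTGGA" already present; 0 new (none)
  "TCTGA" → prefix "TCTG" already present; 1 new (A)
  "TCTGCATT" → prefix "TCTGC" already present; 3 new (A, T, T)
  "TCTT" → prefix "TCT" already present; 1 new (T)
  "TTAGCCTG" → prefix "TTAG" already present; 4 new (C, C, T, G)
  "TCTGGG" → prefix "TCTGG" already present; 1 new (G)
  "TCTGGAA" → prefix "TCTGGA" already present; 1 new (A)
  "TCAAAA" → prefix "TC" already present; 4 new (A, A, A, A)
Total nodes = 6 + 4 + 3 + 1 + 4 + 0 + 1 + 3 + 1 + 4 + 1 + 1 + 4 = 33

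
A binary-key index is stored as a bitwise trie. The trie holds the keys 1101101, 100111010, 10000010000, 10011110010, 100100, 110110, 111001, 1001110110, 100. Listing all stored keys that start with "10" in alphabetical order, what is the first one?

Words with prefix "10", in lexicographic order: "100", "10000010000", "100100", "100111010", "1001110110", "10011110010"
The 1st is 100.

100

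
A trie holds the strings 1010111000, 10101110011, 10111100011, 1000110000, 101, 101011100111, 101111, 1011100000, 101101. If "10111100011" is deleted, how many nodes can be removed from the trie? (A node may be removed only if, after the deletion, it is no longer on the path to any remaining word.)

Walk "10111100011" from the leaf back toward the root, removing each node that no remaining word uses.
The suffix "00011" (5 nodes) is used only by "10111100011"; "101111" is itself a stored word, so pruning stops there.
Nodes removed: 5

5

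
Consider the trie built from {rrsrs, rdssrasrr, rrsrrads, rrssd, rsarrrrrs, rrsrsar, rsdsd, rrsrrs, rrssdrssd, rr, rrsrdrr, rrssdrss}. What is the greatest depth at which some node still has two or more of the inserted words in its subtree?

8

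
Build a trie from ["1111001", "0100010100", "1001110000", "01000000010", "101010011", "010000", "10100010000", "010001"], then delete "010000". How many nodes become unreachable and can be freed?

After clearing the end-marker at "010000", prune upward until reaching a node still needed by another word.
Every node on "010000" is still needed (e.g. by "01000000010"), so nothing is freed.
Nodes removed: 0

0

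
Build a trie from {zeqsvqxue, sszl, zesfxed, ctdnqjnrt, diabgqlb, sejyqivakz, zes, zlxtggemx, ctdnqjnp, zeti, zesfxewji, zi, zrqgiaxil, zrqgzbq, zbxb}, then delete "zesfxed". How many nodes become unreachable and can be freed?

A node on "zesfxed"'s path can go only if nothing else ends at it or branches off below it.
The suffix "d" (1 node) is used only by "zesfxed"; the node for "zesfxe" still has the child "w", so pruning stops there.
Nodes removed: 1

1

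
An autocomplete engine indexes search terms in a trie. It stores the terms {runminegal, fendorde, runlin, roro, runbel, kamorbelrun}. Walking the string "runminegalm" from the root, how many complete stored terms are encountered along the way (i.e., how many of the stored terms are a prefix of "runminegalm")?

1

Walk "runminegalm" from the root; an end-of-word marker is hit whenever a stored word is a prefix of "runminegalm".
Prefixes of the query that are stored words: "runminegal"
Count: 1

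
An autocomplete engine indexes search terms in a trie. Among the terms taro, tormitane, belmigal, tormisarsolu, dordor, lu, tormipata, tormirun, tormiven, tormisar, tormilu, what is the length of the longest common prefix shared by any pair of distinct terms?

8

Look for the deepest trie node that still has at least two words in its subtree.
"tormisar" and "tormisarsolu" agree on "tormisar" (8 characters) before diverging; nothing deeper is shared.
Longest shared-prefix length: 8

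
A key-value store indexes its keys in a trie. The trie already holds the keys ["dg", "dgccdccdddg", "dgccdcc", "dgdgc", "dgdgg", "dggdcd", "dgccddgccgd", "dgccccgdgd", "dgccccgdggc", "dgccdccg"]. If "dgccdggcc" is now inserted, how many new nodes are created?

Walking "dgccdggcc" from the root, the first 5 characters ("dgccd") follow existing edges; "g" is the first miss.
Each of the 4 remaining characters creates one node.

4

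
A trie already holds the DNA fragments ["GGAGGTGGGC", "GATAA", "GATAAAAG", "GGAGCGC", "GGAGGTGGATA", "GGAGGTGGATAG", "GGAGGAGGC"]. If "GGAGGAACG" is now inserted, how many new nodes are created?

3

"GGAGGA" is already a path in the trie; the remaining "ACG" must be added.
New nodes needed: |"GGAGGAACG"| − 6 = 9 − 6 = 3.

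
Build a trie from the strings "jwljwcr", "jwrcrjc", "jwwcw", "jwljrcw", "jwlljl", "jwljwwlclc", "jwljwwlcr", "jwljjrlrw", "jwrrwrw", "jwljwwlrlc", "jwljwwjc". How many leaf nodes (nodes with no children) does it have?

Leaves are exactly the stored words that no other stored word extends.
Those words: "jwljjrlrw", "jwljrcw", "jwljwcr", "jwljwwjc", "jwljwwlclc", "jwljwwlcr", "jwljwwlrlc", "jwlljl", "jwrcrjc", "jwrrwrw", "jwwcw"
Leaf count: 11

11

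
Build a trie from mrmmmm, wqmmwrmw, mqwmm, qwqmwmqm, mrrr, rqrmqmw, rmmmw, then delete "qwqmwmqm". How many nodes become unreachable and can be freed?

After clearing the end-marker at "qwqmwmqm", prune upward until reaching a node still needed by another word.
No other word shares any prefix with "qwqmwmqm", so all 8 of its nodes go.
Nodes removed: 8

8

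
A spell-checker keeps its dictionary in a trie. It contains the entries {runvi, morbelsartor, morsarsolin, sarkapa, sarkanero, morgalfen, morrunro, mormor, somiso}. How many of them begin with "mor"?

Walk to "mor"; the words in its subtree are exactly those with that prefix.
Matches: "morbelsartor", "morgalfen", "mormor", "morrunro", "morsarsolin"
Count: 5

5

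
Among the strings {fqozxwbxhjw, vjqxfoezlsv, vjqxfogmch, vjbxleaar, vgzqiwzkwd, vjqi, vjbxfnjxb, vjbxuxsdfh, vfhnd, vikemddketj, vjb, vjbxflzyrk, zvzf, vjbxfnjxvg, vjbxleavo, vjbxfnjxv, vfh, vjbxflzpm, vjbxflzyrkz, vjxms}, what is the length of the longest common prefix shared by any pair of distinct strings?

10

The deepest shared node is where two words last agree before diverging.
"vjbxflzyrk" and "vjbxflzyrkz" agree on "vjbxflzyrk" (10 characters) before diverging; nothing deeper is shared.
Longest shared-prefix length: 10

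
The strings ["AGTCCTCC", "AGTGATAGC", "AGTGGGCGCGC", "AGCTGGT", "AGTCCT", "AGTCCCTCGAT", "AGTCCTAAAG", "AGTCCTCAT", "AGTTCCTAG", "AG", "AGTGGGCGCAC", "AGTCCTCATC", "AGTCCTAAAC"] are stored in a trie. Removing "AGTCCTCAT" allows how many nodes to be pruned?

Walk "AGTCCTCAT" from the leaf back toward the root, removing each node that no remaining word uses.
Every node on "AGTCCTCAT" is still needed (e.g. by "AGTCCTCATC"), so nothing is freed.
Nodes removed: 0

0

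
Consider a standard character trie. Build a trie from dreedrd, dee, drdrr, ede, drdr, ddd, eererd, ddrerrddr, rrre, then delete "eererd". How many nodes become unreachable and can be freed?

A node on "eererd"'s path can go only if nothing else ends at it or branches off below it.
The suffix "ererd" (5 nodes) is used only by "eererd"; the node for "e" still has the child "d", so pruning stops there.
Nodes removed: 5

5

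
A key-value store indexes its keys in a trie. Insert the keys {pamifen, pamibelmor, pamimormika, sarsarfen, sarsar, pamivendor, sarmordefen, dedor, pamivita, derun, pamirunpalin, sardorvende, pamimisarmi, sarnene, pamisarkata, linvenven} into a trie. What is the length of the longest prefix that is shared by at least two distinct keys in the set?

Look for the deepest trie node that still has at least two words in its subtree.
"sarsar" and "sarsarfen" agree on "sarsar" (6 characters) before diverging; nothing deeper is shared.
Longest shared-prefix length: 6

6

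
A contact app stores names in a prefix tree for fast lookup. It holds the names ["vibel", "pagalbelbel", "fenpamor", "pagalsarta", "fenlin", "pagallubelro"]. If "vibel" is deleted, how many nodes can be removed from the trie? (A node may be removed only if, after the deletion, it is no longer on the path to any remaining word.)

After clearing the end-marker at "vibel", prune upward until reaching a node still needed by another word.
No other word shares any prefix with "vibel", so all 5 of its nodes go.
Nodes removed: 5

5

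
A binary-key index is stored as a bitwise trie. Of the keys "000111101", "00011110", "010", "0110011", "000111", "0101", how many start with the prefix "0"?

6

Walk to "0"; the words in its subtree are exactly those with that prefix.
Words under "0": 000111, 00011110, 000111101, 010, 0101, 0110011
Count: 6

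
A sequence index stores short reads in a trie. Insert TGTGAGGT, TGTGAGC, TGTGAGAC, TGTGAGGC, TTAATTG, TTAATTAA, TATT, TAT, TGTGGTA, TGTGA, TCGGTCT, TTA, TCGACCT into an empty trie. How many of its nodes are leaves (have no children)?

10

A leaf is a node with no children — equivalently, the end of a word that is not a proper prefix of any other stored word.
Those words: "TATT", "TCGACCT", "TCGGTCT", "TGTGAGAC", "TGTGAGC", "TGTGAGGC", "TGTGAGGT", "TGTGGTA", "TTAATTAA", "TTAATTG"
Leaf count: 10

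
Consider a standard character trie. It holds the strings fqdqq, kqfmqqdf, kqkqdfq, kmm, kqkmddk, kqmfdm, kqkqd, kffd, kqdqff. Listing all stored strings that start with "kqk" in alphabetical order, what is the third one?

kqkqdfq

Filter for "kqk…" and sort: "kqkmddk", "kqkqd", "kqkqdfq"
Position 3: kqkqdfq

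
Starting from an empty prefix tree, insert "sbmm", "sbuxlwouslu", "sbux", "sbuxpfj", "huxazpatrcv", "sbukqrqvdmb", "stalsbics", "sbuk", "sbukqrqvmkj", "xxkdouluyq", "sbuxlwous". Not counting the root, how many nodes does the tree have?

Count nodes per top-level branch (shared prefixes stored once):
  'h'-branch (huxazpatrcv): 11 nodes
  's'-branch (sbmm, sbuk, sbukqrqvdmb, sbukqrqvmkj, sbux, sbuxlwous, sbuxlwouslu, sbuxpfj, stalsbics): 35 nodes
  'x'-branch (xxkdouluyq): 10 nodes
Sum: 56

56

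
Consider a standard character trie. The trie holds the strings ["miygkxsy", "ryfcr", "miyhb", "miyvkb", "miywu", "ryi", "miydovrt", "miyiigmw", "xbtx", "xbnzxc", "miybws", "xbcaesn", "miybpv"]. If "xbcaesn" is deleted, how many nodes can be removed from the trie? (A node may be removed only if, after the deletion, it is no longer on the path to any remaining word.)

Walk "xbcaesn" from the leaf back toward the root, removing each node that no remaining word uses.
The suffix "caesn" (5 nodes) is used only by "xbcaesn"; the node for "xb" still has the child "t", so pruning stops there.
Nodes removed: 5

5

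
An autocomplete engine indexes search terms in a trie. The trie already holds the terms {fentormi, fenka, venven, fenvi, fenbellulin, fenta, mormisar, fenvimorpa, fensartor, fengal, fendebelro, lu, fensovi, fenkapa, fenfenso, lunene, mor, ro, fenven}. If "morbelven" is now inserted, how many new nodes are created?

6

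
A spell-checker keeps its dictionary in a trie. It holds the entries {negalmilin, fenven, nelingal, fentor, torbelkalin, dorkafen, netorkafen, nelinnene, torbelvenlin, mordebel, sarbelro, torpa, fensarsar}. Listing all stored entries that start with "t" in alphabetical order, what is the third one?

torpa

Words with prefix "t", in lexicographic order: "torbelkalin", "torbelvenlin", "torpa"
The 3rd is torpa.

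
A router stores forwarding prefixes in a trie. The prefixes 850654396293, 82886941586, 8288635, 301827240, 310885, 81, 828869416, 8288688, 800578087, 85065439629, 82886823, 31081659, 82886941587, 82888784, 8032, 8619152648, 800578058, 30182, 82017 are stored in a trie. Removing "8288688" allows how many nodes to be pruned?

1

Walk "8288688" from the leaf back toward the root, removing each node that no remaining word uses.
The suffix "8" (1 node) is used only by "8288688"; the node for "828868" still has the child "2", so pruning stops there.
Nodes removed: 1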